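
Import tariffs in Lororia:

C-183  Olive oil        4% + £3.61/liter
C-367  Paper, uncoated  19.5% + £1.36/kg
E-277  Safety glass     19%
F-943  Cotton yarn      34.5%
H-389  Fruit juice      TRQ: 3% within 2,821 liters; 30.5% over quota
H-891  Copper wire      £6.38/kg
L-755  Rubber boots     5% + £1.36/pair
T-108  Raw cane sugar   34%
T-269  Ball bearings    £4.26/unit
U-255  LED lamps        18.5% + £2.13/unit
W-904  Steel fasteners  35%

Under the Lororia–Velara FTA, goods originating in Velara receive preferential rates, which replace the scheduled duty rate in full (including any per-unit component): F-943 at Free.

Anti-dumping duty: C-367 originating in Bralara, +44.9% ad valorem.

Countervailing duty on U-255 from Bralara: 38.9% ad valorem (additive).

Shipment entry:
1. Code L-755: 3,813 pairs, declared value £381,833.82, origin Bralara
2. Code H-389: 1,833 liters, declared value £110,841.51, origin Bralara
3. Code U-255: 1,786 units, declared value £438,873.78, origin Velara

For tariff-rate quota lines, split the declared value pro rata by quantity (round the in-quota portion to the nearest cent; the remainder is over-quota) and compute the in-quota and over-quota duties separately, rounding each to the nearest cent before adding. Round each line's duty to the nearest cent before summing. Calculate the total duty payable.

£112,598.45

Line 1 (L-755, Bralara, 3,813 pairs, £381,833.82):
Base rate for L-755 is 5% + £1.36/pair.
Duty = £381,833.82 × 5% + 3,813 × £1.36 = £24,277.37.
Line 2 (H-389, Bralara, 1,833 liters, £110,841.51):
Code H-389 is under a tariff-rate quota (threshold 2,821 liters). Quantity 1,833 liters is within the quota, so the in-quota rate 3% applies to the full value.
Duty = £110,841.51 × 3% = £3,325.25.
Line 3 (U-255, Velara, 1,786 units, £438,873.78):
Base rate for U-255 is 18.5% + £2.13/unit.
Origin Velara is the FTA partner but U-255 is not on the preference list; base rate stands.
The additional-duty order on U-255 targets Bralara, not Velara; it does not apply.
Duty = £438,873.78 × 18.5% + 1,786 × £2.13 = £84,995.83.
Total = £24,277.37 + £3,325.25 + £84,995.83 = £112,598.45.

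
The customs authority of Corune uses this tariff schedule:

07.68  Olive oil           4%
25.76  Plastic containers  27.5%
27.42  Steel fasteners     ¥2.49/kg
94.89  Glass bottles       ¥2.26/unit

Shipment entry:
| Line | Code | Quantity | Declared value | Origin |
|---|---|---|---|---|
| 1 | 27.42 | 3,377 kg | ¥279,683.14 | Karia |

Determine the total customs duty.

¥8,408.73

Line 1 (27.42, Karia, 3,377 kg, ¥279,683.14):
Base rate for 27.42 is ¥2.49/kg.
Duty = 3,377 × ¥2.49 = ¥8,408.73.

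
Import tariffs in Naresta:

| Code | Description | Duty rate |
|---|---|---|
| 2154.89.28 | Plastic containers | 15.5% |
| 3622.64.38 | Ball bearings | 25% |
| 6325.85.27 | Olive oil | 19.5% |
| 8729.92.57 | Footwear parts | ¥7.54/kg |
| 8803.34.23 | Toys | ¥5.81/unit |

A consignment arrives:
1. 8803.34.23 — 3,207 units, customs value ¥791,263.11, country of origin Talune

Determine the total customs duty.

¥18,632.67

Line 1 (8803.34.23, Talune, 3,207 units, ¥791,263.11):
Base rate for 8803.34.23 is ¥5.81/unit.
Duty = 3,207 × ¥5.81 = ¥18,632.67.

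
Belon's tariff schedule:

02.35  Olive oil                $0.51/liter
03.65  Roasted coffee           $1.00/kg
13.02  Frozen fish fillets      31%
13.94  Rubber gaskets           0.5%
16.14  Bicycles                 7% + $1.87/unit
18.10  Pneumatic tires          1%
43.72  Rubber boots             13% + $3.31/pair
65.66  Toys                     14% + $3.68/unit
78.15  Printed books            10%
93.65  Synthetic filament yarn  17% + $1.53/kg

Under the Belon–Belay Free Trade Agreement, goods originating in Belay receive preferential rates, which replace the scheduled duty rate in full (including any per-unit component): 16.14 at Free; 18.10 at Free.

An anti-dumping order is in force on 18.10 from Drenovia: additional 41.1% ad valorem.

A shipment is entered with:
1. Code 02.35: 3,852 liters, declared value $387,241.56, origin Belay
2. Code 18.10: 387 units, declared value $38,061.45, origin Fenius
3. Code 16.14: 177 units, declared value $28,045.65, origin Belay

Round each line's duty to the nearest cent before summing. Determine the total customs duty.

$2,345.13

Line 1 (02.35, Belay, 3,852 liters, $387,241.56):
Base rate for 02.35 is $0.51/liter.
Origin Belay is the FTA partner but 02.35 is not on the preference list; base rate stands.
Duty = 3,852 × $0.51 = $1,964.52.
Line 2 (18.10, Fenius, 387 units, $38,061.45):
Base rate for 18.10 is 1%.
18.10 has an FTA preferential rate, but origin Fenius is not Belay; base rate stands.
The additional-duty order on 18.10 targets Drenovia, not Fenius; it does not apply.
Duty = $38,061.45 × 1% = $380.61.
Line 3 (16.14, Belay, 177 units, $28,045.65):
Base rate for 16.14 is 7% + $1.87/unit.
Origin Belay qualifies under the Belon–Belay agreement and 16.14 is covered: preferential rate Free applies instead.
Duty = $28,045.65 × 0% = $0.00.
Total = $1,964.52 + $380.61 + $0.00 = $2,345.13.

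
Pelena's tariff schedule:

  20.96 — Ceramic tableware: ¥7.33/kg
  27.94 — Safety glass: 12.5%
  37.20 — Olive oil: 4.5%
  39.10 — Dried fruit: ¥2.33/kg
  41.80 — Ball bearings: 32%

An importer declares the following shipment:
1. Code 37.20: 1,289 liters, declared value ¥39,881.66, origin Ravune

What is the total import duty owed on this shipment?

¥1,794.67

Line 1 (37.20, Ravune, 1,289 liters, ¥39,881.66):
Base rate for 37.20 is 4.5%.
Duty = ¥39,881.66 × 4.5% = ¥1,794.67.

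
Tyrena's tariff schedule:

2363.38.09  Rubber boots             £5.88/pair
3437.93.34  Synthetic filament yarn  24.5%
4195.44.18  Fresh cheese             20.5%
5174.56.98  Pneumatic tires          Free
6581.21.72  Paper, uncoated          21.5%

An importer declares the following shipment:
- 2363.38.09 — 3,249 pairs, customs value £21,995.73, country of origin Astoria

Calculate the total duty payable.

Line 1 (2363.38.09, Astoria, 3,249 pairs, £21,995.73):
Base rate for 2363.38.09 is £5.88/pair.
Duty = 3,249 × £5.88 = £19,104.12.

£19,104.12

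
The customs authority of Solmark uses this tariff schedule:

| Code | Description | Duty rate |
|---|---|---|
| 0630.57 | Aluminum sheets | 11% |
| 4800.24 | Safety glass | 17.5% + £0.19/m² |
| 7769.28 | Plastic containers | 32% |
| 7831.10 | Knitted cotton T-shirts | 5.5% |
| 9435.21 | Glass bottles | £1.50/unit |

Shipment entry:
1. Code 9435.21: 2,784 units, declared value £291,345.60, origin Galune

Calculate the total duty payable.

£4,176.00

Line 1 (9435.21, Galune, 2,784 units, £291,345.60):
Base rate for 9435.21 is £1.50/unit.
Duty = 2,784 × £1.50 = £4,176.00.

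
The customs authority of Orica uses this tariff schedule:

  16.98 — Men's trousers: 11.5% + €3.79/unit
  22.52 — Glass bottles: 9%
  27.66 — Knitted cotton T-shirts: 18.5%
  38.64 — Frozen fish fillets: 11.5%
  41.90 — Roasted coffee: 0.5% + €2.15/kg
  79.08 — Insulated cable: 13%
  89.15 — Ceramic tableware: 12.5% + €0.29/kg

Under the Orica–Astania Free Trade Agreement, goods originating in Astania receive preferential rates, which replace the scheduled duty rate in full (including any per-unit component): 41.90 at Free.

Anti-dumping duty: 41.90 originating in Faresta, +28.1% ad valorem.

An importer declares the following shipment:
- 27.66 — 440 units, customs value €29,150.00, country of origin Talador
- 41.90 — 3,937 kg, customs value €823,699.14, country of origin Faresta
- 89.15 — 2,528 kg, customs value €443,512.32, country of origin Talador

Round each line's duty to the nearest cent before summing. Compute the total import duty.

Line 1 (27.66, Talador, 440 units, €29,150.00):
Base rate for 27.66 is 18.5%.
Duty = €29,150.00 × 18.5% = €5,392.75.
Line 2 (41.90, Faresta, 3,937 kg, €823,699.14):
Base rate for 41.90 is 0.5% + €2.15/kg.
41.90 has an FTA preferential rate, but origin Faresta is not Astania; base rate stands.
Additional duty on 41.90 from Faresta: +28.1%. Applied ad valorem rate: 0.5% + 28.1% = 28.6%.
Duty = €823,699.14 × 28.6% + 3,937 × €2.15 = €244,042.50.
Line 3 (89.15, Talador, 2,528 kg, €443,512.32):
Base rate for 89.15 is 12.5% + €0.29/kg.
Duty = €443,512.32 × 12.5% + 2,528 × €0.29 = €56,172.16.
Total = €5,392.75 + €244,042.50 + €56,172.16 = €305,607.41.

€305,607.41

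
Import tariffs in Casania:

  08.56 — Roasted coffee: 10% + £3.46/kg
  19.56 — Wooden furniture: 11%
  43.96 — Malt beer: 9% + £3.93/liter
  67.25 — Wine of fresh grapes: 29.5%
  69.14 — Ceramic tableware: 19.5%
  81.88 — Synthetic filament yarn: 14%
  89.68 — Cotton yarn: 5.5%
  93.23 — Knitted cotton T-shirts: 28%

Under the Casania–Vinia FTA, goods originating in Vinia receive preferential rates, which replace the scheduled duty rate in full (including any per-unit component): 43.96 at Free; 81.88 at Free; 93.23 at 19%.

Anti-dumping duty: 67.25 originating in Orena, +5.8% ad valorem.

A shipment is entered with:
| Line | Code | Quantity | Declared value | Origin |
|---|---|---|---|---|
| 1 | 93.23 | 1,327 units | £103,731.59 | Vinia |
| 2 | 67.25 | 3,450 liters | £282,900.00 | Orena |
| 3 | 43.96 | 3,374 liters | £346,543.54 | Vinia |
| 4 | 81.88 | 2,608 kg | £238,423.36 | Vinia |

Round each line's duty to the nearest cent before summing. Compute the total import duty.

Line 1 (93.23, Vinia, 1,327 units, £103,731.59):
Base rate for 93.23 is 28%.
Origin Vinia qualifies under the Casania–Vinia agreement and 93.23 is covered: preferential rate 19% applies instead.
Duty = £103,731.59 × 19% = £19,709.00.
Line 2 (67.25, Orena, 3,450 liters, £282,900.00):
Base rate for 67.25 is 29.5%.
Additional duty on 67.25 from Orena: +5.8%. Applied ad valorem rate: 29.5% + 5.8% = 35.3%.
Duty = £282,900.00 × 35.3% = £99,863.70.
Line 3 (43.96, Vinia, 3,374 liters, £346,543.54):
Base rate for 43.96 is 9% + £3.93/liter.
Origin Vinia qualifies under the Casania–Vinia agreement and 43.96 is covered: preferential rate Free applies instead.
Duty = £346,543.54 × 0% = £0.00.
Line 4 (81.88, Vinia, 2,608 kg, £238,423.36):
Base rate for 81.88 is 14%.
Origin Vinia qualifies under the Casania–Vinia agreement and 81.88 is covered: preferential rate Free applies instead.
Duty = £238,423.36 × 0% = £0.00.
Total = £19,709.00 + £99,863.70 + £0.00 + £0.00 = £119,572.70.

£119,572.70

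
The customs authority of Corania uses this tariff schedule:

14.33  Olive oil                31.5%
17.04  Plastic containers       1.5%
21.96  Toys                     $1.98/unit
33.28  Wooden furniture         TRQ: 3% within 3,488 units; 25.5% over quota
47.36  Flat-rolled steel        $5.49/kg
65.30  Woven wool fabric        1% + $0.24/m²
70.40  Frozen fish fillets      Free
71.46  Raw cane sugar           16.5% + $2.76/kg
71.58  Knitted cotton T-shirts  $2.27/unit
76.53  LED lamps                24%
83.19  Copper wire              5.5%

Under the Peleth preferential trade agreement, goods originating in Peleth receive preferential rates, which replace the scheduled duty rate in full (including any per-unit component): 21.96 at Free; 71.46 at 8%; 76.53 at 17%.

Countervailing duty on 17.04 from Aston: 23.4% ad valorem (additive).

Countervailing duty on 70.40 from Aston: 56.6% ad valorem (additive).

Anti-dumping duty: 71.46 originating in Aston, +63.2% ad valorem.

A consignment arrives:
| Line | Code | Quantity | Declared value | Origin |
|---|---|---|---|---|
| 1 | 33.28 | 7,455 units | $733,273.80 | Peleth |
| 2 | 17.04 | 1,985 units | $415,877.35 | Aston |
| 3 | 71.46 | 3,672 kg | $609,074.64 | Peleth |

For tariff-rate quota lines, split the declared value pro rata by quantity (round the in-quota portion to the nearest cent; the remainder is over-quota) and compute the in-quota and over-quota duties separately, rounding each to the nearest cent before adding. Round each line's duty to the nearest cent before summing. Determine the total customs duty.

Line 1 (33.28, Peleth, 7,455 units, $733,273.80):
Code 33.28 is under a tariff-rate quota (threshold 3,488 units). In-quota: 3,488 units at 3%; over-quota: 3,967 units at 25.5%.
Pro-rata value split: in-quota = $733,273.80 × 3,488/7,455 = $343,079.68; over-quota = $733,273.80 − $343,079.68 = $390,194.12.
In-quota duty = $343,079.68 × 3% = $10,292.39. Over-quota duty = $390,194.12 × 25.5% = $99,499.50.
Line duty = $10,292.39 + $99,499.50 = $109,791.89.
Line 2 (17.04, Aston, 1,985 units, $415,877.35):
Base rate for 17.04 is 1.5%.
Additional duty on 17.04 from Aston: +23.4%. Applied ad valorem rate: 1.5% + 23.4% = 24.9%.
Duty = $415,877.35 × 24.9% = $103,553.46.
Line 3 (71.46, Peleth, 3,672 kg, $609,074.64):
Base rate for 71.46 is 16.5% + $2.76/kg.
Origin Peleth qualifies under the Corania–Peleth agreement and 71.46 is covered: preferential rate 8% applies instead.
The additional-duty order on 71.46 targets Aston, not Peleth; it does not apply.
Duty = $609,074.64 × 8% = $48,725.97.
Total = $109,791.89 + $103,553.46 + $48,725.97 = $262,071.32.

$262,071.32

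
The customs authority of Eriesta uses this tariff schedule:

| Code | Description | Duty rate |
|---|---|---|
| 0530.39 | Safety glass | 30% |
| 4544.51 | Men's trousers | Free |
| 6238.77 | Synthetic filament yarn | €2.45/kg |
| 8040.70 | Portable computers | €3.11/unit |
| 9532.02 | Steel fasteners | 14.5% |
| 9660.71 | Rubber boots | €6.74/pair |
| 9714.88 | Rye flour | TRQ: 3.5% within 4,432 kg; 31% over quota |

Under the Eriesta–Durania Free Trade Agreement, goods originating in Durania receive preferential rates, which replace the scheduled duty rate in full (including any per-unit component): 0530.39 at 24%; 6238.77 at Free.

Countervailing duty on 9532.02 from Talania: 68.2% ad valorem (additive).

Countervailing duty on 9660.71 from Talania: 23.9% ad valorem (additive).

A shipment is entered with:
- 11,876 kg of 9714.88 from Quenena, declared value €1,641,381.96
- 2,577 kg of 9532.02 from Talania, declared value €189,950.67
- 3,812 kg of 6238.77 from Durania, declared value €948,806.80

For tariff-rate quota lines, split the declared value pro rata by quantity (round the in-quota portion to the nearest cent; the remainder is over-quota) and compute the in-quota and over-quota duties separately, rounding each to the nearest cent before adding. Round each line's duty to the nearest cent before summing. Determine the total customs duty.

Line 1 (9714.88, Quenena, 11,876 kg, €1,641,381.96):
Code 9714.88 is under a tariff-rate quota (threshold 4,432 kg). In-quota: 4,432 kg at 3.5%; over-quota: 7,444 kg at 31%.
Pro-rata value split: in-quota = €1,641,381.96 × 4,432/11,876 = €612,546.72; over-quota = €1,641,381.96 − €612,546.72 = €1,028,835.24.
In-quota duty = €612,546.72 × 3.5% = €21,439.14. Over-quota duty = €1,028,835.24 × 31% = €318,938.92.
Line duty = €21,439.14 + €318,938.92 = €340,378.06.
Line 2 (9532.02, Talania, 2,577 kg, €189,950.67):
Base rate for 9532.02 is 14.5%.
Additional duty on 9532.02 from Talania: +68.2%. Applied ad valorem rate: 14.5% + 68.2% = 82.7%.
Duty = €189,950.67 × 82.7% = €157,089.20.
Line 3 (6238.77, Durania, 3,812 kg, €948,806.80):
Base rate for 6238.77 is €2.45/kg.
Origin Durania qualifies under the Eriesta–Durania agreement and 6238.77 is covered: preferential rate Free applies instead.
Duty = €948,806.80 × 0% = €0.00.
Total = €340,378.06 + €157,089.20 + €0.00 = €497,467.26.

€497,467.26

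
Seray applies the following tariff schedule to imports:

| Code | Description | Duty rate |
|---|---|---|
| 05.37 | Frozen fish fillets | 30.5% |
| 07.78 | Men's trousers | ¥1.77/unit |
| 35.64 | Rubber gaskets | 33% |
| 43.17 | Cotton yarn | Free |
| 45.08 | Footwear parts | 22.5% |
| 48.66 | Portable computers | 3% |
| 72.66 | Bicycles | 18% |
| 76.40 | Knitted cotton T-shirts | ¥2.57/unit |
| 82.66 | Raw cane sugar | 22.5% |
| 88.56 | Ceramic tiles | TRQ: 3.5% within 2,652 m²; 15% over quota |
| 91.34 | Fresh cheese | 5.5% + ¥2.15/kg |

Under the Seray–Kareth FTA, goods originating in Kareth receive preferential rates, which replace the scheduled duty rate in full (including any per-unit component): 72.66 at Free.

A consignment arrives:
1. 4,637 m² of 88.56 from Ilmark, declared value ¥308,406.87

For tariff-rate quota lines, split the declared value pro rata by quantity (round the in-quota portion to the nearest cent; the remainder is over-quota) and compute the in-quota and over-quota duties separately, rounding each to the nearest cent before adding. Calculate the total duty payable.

Line 1 (88.56, Ilmark, 4,637 m², ¥308,406.87):
Code 88.56 is under a tariff-rate quota (threshold 2,652 m²). In-quota: 2,652 m² at 3.5%; over-quota: 1,985 m² at 15%.
Pro-rata value split: in-quota = ¥308,406.87 × 2,652/4,637 = ¥176,384.52; over-quota = ¥308,406.87 − ¥176,384.52 = ¥132,022.35.
In-quota duty = ¥176,384.52 × 3.5% = ¥6,173.46. Over-quota duty = ¥132,022.35 × 15% = ¥19,803.35.
Line duty = ¥6,173.46 + ¥19,803.35 = ¥25,976.81.

¥25,976.81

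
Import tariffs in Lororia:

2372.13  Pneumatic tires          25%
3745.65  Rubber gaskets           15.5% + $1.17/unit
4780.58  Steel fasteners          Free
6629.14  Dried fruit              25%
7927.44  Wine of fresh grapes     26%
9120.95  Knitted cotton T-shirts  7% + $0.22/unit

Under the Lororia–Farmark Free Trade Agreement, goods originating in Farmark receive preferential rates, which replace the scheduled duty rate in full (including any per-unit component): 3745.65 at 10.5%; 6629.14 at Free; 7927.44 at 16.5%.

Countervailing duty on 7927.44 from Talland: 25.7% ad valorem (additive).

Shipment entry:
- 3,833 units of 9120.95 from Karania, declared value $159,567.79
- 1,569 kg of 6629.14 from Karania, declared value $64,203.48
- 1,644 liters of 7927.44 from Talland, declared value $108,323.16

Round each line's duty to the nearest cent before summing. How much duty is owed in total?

Line 1 (9120.95, Karania, 3,833 units, $159,567.79):
Base rate for 9120.95 is 7% + $0.22/unit.
Duty = $159,567.79 × 7% + 3,833 × $0.22 = $12,013.01.
Line 2 (6629.14, Karania, 1,569 kg, $64,203.48):
Base rate for 6629.14 is 25%.
6629.14 has an FTA preferential rate, but origin Karania is not Farmark; base rate stands.
Duty = $64,203.48 × 25% = $16,050.87.
Line 3 (7927.44, Talland, 1,644 liters, $108,323.16):
Base rate for 7927.44 is 26%.
7927.44 has an FTA preferential rate, but origin Talland is not Farmark; base rate stands.
Additional duty on 7927.44 from Talland: +25.7%. Applied ad valorem rate: 26% + 25.7% = 51.7%.
Duty = $108,323.16 × 51.7% = $56,003.07.
Total = $12,013.01 + $16,050.87 + $56,003.07 = $84,066.95.

$84,066.95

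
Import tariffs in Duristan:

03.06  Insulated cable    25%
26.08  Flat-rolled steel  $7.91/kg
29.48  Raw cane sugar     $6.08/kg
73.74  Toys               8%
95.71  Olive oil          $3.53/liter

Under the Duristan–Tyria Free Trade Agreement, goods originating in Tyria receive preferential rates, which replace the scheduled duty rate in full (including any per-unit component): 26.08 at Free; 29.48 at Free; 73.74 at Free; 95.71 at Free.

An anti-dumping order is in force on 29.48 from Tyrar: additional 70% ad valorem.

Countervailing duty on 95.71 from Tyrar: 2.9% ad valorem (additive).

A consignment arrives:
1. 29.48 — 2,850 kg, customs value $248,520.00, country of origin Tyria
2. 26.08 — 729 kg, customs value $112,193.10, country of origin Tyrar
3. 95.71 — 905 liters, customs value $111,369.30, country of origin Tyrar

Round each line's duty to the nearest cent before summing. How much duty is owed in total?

$12,190.75

Line 1 (29.48, Tyria, 2,850 kg, $248,520.00):
Base rate for 29.48 is $6.08/kg.
Origin Tyria qualifies under the Duristan–Tyria agreement and 29.48 is covered: preferential rate Free applies instead.
The additional-duty order on 29.48 targets Tyrar, not Tyria; it does not apply.
Duty = $248,520.00 × 0% = $0.00.
Line 2 (26.08, Tyrar, 729 kg, $112,193.10):
Base rate for 26.08 is $7.91/kg.
26.08 has an FTA preferential rate, but origin Tyrar is not Tyria; base rate stands.
Duty = 729 × $7.91 = $5,766.39.
Line 3 (95.71, Tyrar, 905 liters, $111,369.30):
Base rate for 95.71 is $3.53/liter.
95.71 has an FTA preferential rate, but origin Tyrar is not Tyria; base rate stands.
Additional duty on 95.71 from Tyrar: +2.9% ad valorem. Applied ad valorem rate = 2.9%.
Duty = $111,369.30 × 2.9% + 905 × $3.53 = $6,424.36.
Total = $0.00 + $5,766.39 + $6,424.36 = $12,190.75.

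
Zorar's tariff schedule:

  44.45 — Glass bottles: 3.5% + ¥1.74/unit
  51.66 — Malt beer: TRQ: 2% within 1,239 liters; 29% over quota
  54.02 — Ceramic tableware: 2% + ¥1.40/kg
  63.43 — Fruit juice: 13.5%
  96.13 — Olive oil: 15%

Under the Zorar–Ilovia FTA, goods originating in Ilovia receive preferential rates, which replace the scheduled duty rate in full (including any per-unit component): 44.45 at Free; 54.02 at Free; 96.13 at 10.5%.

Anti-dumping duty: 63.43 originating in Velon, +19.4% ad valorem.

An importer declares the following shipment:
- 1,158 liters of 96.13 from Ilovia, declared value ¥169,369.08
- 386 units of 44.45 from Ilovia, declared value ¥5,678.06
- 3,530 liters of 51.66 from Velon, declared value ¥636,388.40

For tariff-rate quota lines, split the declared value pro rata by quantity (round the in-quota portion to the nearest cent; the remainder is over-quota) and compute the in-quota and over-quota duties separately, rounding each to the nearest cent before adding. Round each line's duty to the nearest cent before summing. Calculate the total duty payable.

¥142,027.32

Line 1 (96.13, Ilovia, 1,158 liters, ¥169,369.08):
Base rate for 96.13 is 15%.
Origin Ilovia qualifies under the Zorar–Ilovia agreement and 96.13 is covered: preferential rate 10.5% applies instead.
Duty = ¥169,369.08 × 10.5% = ¥17,783.75.
Line 2 (44.45, Ilovia, 386 units, ¥5,678.06):
Base rate for 44.45 is 3.5% + ¥1.74/unit.
Origin Ilovia qualifies under the Zorar–Ilovia agreement and 44.45 is covered: preferential rate Free applies instead.
Duty = ¥5,678.06 × 0% = ¥0.00.
Line 3 (51.66, Velon, 3,530 liters, ¥636,388.40):
Code 51.66 is under a tariff-rate quota (threshold 1,239 liters). In-quota: 1,239 liters at 2%; over-quota: 2,291 liters at 29%.
Pro-rata value split: in-quota = ¥636,388.40 × 1,239/3,530 = ¥223,366.92; over-quota = ¥636,388.40 − ¥223,366.92 = ¥413,021.48.
In-quota duty = ¥223,366.92 × 2% = ¥4,467.34. Over-quota duty = ¥413,021.48 × 29% = ¥119,776.23.
Line duty = ¥4,467.34 + ¥119,776.23 = ¥124,243.57.
Total = ¥17,783.75 + ¥0.00 + ¥124,243.57 = ¥142,027.32.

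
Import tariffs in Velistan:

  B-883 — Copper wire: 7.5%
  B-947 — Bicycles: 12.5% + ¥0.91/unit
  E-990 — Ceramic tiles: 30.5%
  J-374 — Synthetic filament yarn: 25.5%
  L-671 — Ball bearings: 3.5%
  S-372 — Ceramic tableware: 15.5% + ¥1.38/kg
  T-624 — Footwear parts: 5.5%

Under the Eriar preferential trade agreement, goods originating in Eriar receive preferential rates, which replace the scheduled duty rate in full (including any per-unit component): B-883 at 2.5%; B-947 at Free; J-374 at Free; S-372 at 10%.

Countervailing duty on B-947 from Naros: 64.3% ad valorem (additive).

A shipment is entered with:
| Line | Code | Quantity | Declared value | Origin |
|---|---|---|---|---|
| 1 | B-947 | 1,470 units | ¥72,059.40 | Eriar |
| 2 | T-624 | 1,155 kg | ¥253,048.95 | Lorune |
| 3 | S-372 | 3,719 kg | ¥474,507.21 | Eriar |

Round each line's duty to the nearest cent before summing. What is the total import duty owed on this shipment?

¥61,368.41

Line 1 (B-947, Eriar, 1,470 units, ¥72,059.40):
Base rate for B-947 is 12.5% + ¥0.91/unit.
Origin Eriar qualifies under the Velistan–Eriar agreement and B-947 is covered: preferential rate Free applies instead.
The additional-duty order on B-947 targets Naros, not Eriar; it does not apply.
Duty = ¥72,059.40 × 0% = ¥0.00.
Line 2 (T-624, Lorune, 1,155 kg, ¥253,048.95):
Base rate for T-624 is 5.5%.
Duty = ¥253,048.95 × 5.5% = ¥13,917.69.
Line 3 (S-372, Eriar, 3,719 kg, ¥474,507.21):
Base rate for S-372 is 15.5% + ¥1.38/kg.
Origin Eriar qualifies under the Velistan–Eriar agreement and S-372 is covered: preferential rate 10% applies instead.
Duty = ¥474,507.21 × 10% = ¥47,450.72.
Total = ¥0.00 + ¥13,917.69 + ¥47,450.72 = ¥61,368.41.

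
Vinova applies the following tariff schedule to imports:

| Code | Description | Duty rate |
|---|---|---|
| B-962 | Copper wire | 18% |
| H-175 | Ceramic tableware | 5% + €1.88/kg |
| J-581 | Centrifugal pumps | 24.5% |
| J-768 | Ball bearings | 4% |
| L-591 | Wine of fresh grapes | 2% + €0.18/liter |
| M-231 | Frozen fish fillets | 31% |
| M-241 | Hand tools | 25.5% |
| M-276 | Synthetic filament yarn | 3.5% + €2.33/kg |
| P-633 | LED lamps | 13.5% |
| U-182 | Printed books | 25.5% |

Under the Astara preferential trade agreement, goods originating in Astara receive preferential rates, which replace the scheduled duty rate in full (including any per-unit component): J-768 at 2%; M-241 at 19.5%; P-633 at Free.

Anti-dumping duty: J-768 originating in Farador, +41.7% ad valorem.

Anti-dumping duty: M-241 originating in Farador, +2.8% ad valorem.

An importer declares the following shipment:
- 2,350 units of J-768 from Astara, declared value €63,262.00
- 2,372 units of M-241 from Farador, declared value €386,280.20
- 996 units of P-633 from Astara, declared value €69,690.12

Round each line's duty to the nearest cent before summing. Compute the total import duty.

Line 1 (J-768, Astara, 2,350 units, €63,262.00):
Base rate for J-768 is 4%.
Origin Astara qualifies under the Vinova–Astara agreement and J-768 is covered: preferential rate 2% applies instead.
The additional-duty order on J-768 targets Farador, not Astara; it does not apply.
Duty = €63,262.00 × 2% = €1,265.24.
Line 2 (M-241, Farador, 2,372 units, €386,280.20):
Base rate for M-241 is 25.5%.
M-241 has an FTA preferential rate, but origin Farador is not Astara; base rate stands.
Additional duty on M-241 from Farador: +2.8%. Applied ad valorem rate: 25.5% + 2.8% = 28.3%.
Duty = €386,280.20 × 28.3% = €109,317.30.
Line 3 (P-633, Astara, 996 units, €69,690.12):
Base rate for P-633 is 13.5%.
Origin Astara qualifies under the Vinova–Astara agreement and P-633 is covered: preferential rate Free applies instead.
Duty = €69,690.12 × 0% = €0.00.
Total = €1,265.24 + €109,317.30 + €0.00 = €110,582.54.

€110,582.54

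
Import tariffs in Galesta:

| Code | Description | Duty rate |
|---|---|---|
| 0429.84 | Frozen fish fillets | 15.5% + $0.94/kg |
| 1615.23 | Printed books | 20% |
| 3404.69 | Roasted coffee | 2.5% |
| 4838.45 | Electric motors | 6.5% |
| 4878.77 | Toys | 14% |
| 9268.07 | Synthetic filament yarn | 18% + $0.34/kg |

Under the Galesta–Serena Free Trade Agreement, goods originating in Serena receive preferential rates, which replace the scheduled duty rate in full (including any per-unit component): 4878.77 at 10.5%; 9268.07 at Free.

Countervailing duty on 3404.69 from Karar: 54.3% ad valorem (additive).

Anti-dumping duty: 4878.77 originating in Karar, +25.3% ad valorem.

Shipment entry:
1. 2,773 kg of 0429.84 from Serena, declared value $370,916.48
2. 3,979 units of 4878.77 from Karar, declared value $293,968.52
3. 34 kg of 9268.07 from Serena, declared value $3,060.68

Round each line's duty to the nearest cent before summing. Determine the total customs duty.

Line 1 (0429.84, Serena, 2,773 kg, $370,916.48):
Base rate for 0429.84 is 15.5% + $0.94/kg.
Origin Serena is the FTA partner but 0429.84 is not on the preference list; base rate stands.
Duty = $370,916.48 × 15.5% + 2,773 × $0.94 = $60,098.67.
Line 2 (4878.77, Karar, 3,979 units, $293,968.52):
Base rate for 4878.77 is 14%.
4878.77 has an FTA preferential rate, but origin Karar is not Serena; base rate stands.
Additional duty on 4878.77 from Karar: +25.3%. Applied ad valorem rate: 14% + 25.3% = 39.3%.
Duty = $293,968.52 × 39.3% = $115,529.63.
Line 3 (9268.07, Serena, 34 kg, $3,060.68):
Base rate for 9268.07 is 18% + $0.34/kg.
Origin Serena qualifies under the Galesta–Serena agreement and 9268.07 is covered: preferential rate Free applies instead.
Duty = $3,060.68 × 0% = $0.00.
Total = $60,098.67 + $115,529.63 + $0.00 = $175,628.30.

$175,628.30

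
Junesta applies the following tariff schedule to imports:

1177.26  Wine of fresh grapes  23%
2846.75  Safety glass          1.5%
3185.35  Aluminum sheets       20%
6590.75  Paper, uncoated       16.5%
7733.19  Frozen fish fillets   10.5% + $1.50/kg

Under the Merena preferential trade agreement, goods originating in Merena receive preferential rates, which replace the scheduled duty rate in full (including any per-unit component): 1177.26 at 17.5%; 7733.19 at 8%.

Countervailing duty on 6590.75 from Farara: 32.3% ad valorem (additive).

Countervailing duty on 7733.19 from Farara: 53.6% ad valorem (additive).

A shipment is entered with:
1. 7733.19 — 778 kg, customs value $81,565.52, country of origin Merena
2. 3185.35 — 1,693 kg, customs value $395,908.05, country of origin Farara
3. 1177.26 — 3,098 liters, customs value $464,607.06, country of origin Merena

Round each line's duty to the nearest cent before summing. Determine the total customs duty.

Line 1 (7733.19, Merena, 778 kg, $81,565.52):
Base rate for 7733.19 is 10.5% + $1.50/kg.
Origin Merena qualifies under the Junesta–Merena agreement and 7733.19 is covered: preferential rate 8% applies instead.
The additional-duty order on 7733.19 targets Farara, not Merena; it does not apply.
Duty = $81,565.52 × 8% = $6,525.24.
Line 2 (3185.35, Farara, 1,693 kg, $395,908.05):
Base rate for 3185.35 is 20%.
Duty = $395,908.05 × 20% = $79,181.61.
Line 3 (1177.26, Merena, 3,098 liters, $464,607.06):
Base rate for 1177.26 is 23%.
Origin Merena qualifies under the Junesta–Merena agreement and 1177.26 is covered: preferential rate 17.5% applies instead.
Duty = $464,607.06 × 17.5% = $81,306.24.
Total = $6,525.24 + $79,181.61 + $81,306.24 = $167,013.09.

$167,013.09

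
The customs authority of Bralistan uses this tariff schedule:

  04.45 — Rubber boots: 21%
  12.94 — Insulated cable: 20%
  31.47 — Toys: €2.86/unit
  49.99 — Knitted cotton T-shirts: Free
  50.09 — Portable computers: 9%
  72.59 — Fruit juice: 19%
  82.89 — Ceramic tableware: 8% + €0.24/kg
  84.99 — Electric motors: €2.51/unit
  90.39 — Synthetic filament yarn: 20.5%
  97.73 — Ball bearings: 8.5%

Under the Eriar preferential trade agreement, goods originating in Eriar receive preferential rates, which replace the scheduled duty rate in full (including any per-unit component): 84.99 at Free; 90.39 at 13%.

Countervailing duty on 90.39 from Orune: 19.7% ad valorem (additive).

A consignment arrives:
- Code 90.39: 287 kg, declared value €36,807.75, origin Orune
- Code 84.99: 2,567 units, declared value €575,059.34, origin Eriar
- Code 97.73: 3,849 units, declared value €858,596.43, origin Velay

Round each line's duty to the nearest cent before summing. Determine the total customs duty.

€87,777.42

Line 1 (90.39, Orune, 287 kg, €36,807.75):
Base rate for 90.39 is 20.5%.
90.39 has an FTA preferential rate, but origin Orune is not Eriar; base rate stands.
Additional duty on 90.39 from Orune: +19.7%. Applied ad valorem rate: 20.5% + 19.7% = 40.2%.
Duty = €36,807.75 × 40.2% = €14,796.72.
Line 2 (84.99, Eriar, 2,567 units, €575,059.34):
Base rate for 84.99 is €2.51/unit.
Origin Eriar qualifies under the Bralistan–Eriar agreement and 84.99 is covered: preferential rate Free applies instead.
Duty = €575,059.34 × 0% = €0.00.
Line 3 (97.73, Velay, 3,849 units, €858,596.43):
Base rate for 97.73 is 8.5%.
Duty = €858,596.43 × 8.5% = €72,980.70.
Total = €14,796.72 + €0.00 + €72,980.70 = €87,777.42.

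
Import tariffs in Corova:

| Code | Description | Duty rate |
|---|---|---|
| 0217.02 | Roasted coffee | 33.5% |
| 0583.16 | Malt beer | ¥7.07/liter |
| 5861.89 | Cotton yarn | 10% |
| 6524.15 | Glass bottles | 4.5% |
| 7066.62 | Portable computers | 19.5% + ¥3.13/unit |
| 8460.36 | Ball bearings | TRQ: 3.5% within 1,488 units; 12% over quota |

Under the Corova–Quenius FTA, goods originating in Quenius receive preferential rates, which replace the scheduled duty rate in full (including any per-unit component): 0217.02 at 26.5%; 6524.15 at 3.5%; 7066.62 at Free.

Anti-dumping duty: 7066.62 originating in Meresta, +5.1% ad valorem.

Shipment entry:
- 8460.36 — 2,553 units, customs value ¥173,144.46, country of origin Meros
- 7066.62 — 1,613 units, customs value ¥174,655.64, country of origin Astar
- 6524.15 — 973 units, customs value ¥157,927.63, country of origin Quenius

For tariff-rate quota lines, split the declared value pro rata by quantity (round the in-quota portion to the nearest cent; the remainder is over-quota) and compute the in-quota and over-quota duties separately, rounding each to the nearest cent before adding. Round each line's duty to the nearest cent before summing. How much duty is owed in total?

Line 1 (8460.36, Meros, 2,553 units, ¥173,144.46):
Code 8460.36 is under a tariff-rate quota (threshold 1,488 units). In-quota: 1,488 units at 3.5%; over-quota: 1,065 units at 12%.
Pro-rata value split: in-quota = ¥173,144.46 × 1,488/2,553 = ¥100,916.16; over-quota = ¥173,144.46 − ¥100,916.16 = ¥72,228.30.
In-quota duty = ¥100,916.16 × 3.5% = ¥3,532.07. Over-quota duty = ¥72,228.30 × 12% = ¥8,667.40.
Line duty = ¥3,532.07 + ¥8,667.40 = ¥12,199.47.
Line 2 (7066.62, Astar, 1,613 units, ¥174,655.64):
Base rate for 7066.62 is 19.5% + ¥3.13/unit.
7066.62 has an FTA preferential rate, but origin Astar is not Quenius; base rate stands.
The additional-duty order on 7066.62 targets Meresta, not Astar; it does not apply.
Duty = ¥174,655.64 × 19.5% + 1,613 × ¥3.13 = ¥39,106.54.
Line 3 (6524.15, Quenius, 973 units, ¥157,927.63):
Base rate for 6524.15 is 4.5%.
Origin Quenius qualifies under the Corova–Quenius agreement and 6524.15 is covered: preferential rate 3.5% applies instead.
Duty = ¥157,927.63 × 3.5% = ¥5,527.47.
Total = ¥12,199.47 + ¥39,106.54 + ¥5,527.47 = ¥56,833.48.

¥56,833.48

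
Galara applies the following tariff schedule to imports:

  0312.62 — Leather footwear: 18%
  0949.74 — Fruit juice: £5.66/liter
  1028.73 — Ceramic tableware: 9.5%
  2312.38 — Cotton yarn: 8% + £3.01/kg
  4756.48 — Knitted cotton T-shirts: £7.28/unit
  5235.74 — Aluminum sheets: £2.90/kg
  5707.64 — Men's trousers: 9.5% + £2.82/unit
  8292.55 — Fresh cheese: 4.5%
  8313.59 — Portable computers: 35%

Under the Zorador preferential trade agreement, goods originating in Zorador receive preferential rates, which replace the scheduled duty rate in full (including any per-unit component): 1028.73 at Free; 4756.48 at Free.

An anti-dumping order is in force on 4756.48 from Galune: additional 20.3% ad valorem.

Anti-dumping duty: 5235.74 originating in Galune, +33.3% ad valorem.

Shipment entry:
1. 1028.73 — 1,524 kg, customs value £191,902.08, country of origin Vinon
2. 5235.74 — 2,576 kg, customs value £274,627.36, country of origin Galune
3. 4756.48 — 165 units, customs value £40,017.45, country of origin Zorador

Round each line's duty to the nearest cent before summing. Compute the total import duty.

Line 1 (1028.73, Vinon, 1,524 kg, £191,902.08):
Base rate for 1028.73 is 9.5%.
1028.73 has an FTA preferential rate, but origin Vinon is not Zorador; base rate stands.
Duty = £191,902.08 × 9.5% = £18,230.70.
Line 2 (5235.74, Galune, 2,576 kg, £274,627.36):
Base rate for 5235.74 is £2.90/kg.
Additional duty on 5235.74 from Galune: +33.3% ad valorem. Applied ad valorem rate = 33.3%.
Duty = £274,627.36 × 33.3% + 2,576 × £2.90 = £98,921.31.
Line 3 (4756.48, Zorador, 165 units, £40,017.45):
Base rate for 4756.48 is £7.28/unit.
Origin Zorador qualifies under the Galara–Zorador agreement and 4756.48 is covered: preferential rate Free applies instead.
The additional-duty order on 4756.48 targets Galune, not Zorador; it does not apply.
Duty = £40,017.45 × 0% = £0.00.
Total = £18,230.70 + £98,921.31 + £0.00 = £117,152.01.

£117,152.01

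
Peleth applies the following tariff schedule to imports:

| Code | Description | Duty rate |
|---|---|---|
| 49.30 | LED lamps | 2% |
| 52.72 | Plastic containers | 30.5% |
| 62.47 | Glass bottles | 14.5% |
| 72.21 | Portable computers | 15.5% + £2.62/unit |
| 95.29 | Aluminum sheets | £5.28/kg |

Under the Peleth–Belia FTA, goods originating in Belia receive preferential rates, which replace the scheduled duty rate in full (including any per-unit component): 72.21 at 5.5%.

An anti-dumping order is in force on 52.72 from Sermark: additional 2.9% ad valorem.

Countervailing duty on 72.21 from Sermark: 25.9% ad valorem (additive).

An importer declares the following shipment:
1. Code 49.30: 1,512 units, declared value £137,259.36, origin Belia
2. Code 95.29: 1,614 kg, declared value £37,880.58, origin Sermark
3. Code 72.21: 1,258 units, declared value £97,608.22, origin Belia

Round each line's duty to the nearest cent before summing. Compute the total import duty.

£16,635.56

Line 1 (49.30, Belia, 1,512 units, £137,259.36):
Base rate for 49.30 is 2%.
Origin Belia is the FTA partner but 49.30 is not on the preference list; base rate stands.
Duty = £137,259.36 × 2% = £2,745.19.
Line 2 (95.29, Sermark, 1,614 kg, £37,880.58):
Base rate for 95.29 is £5.28/kg.
Duty = 1,614 × £5.28 = £8,521.92.
Line 3 (72.21, Belia, 1,258 units, £97,608.22):
Base rate for 72.21 is 15.5% + £2.62/unit.
Origin Belia qualifies under the Peleth–Belia agreement and 72.21 is covered: preferential rate 5.5% applies instead.
The additional-duty order on 72.21 targets Sermark, not Belia; it does not apply.
Duty = £97,608.22 × 5.5% = £5,368.45.
Total = £2,745.19 + £8,521.92 + £5,368.45 = £16,635.56.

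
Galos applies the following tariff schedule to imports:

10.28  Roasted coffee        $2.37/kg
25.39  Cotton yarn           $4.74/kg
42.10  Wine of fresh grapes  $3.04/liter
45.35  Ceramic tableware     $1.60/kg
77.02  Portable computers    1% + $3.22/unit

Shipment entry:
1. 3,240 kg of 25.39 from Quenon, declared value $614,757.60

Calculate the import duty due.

Line 1 (25.39, Quenon, 3,240 kg, $614,757.60):
Base rate for 25.39 is $4.74/kg.
Duty = 3,240 × $4.74 = $15,357.60.

$15,357.60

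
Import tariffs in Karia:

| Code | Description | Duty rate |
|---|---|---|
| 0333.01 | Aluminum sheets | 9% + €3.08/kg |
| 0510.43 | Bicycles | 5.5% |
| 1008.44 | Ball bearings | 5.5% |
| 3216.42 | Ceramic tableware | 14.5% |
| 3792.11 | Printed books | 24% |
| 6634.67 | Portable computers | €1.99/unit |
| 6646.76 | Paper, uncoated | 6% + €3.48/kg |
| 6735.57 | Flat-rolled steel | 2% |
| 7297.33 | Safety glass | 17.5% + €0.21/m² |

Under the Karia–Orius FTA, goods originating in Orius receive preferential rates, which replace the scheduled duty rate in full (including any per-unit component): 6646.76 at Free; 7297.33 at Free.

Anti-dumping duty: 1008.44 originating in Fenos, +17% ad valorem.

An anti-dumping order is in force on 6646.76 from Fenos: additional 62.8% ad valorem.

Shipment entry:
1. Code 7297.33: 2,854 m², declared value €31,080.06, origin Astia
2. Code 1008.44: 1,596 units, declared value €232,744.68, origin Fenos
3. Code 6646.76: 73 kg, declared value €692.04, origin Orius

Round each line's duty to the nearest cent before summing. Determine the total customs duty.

Line 1 (7297.33, Astia, 2,854 m², €31,080.06):
Base rate for 7297.33 is 17.5% + €0.21/m².
7297.33 has an FTA preferential rate, but origin Astia is not Orius; base rate stands.
Duty = €31,080.06 × 17.5% + 2,854 × €0.21 = €6,038.35.
Line 2 (1008.44, Fenos, 1,596 units, €232,744.68):
Base rate for 1008.44 is 5.5%.
Additional duty on 1008.44 from Fenos: +17%. Applied ad valorem rate: 5.5% + 17% = 22.5%.
Duty = €232,744.68 × 22.5% = €52,367.55.
Line 3 (6646.76, Orius, 73 kg, €692.04):
Base rate for 6646.76 is 6% + €3.48/kg.
Origin Orius qualifies under the Karia–Orius agreement and 6646.76 is covered: preferential rate Free applies instead.
The additional-duty order on 6646.76 targets Fenos, not Orius; it does not apply.
Duty = €692.04 × 0% = €0.00.
Total = €6,038.35 + €52,367.55 + €0.00 = €58,405.90.

€58,405.90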